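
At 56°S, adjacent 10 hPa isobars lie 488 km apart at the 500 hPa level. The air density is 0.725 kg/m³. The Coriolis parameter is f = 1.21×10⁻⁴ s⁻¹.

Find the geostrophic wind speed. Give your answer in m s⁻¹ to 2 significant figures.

Pressure gradient: |∂P/∂n| = 1000 Pa / 488000 m = 2.05×10⁻³ Pa/m
Geostrophic balance (pressure-gradient force = Coriolis force):
V_g = (1/(fρ)) |∂P/∂n| = 2.05×10⁻³ / (1.21×10⁻⁴ × 0.725) = 23.4 m/s

23 m s⁻¹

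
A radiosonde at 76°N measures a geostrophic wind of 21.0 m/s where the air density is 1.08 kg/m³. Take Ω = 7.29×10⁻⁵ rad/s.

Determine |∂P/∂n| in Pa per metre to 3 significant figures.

3.21×10⁻³ Pa/m

Coriolis parameter at 76°N:
f = 2Ω sin φ = 2 × 7.29×10⁻⁵ × sin 76° = 1.41×10⁻⁴ s⁻¹
Geostrophic balance rearranged: |∂P/∂n| = f ρ V_g
|∂P/∂n| = 1.41×10⁻⁴ × 1.08 × 21.0 = 3.21×10⁻³ Pa/m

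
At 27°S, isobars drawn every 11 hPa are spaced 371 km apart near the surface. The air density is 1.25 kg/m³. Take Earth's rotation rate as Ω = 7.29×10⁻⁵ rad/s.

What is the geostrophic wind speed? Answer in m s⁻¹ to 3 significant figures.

Coriolis parameter at 27°S:
f = 2Ω sin φ = 2 × 7.29×10⁻⁵ × sin 27° = 6.62×10⁻⁵ s⁻¹
Pressure gradient: |∂P/∂n| = 1100 Pa / 371000 m = 2.96×10⁻³ Pa/m
Geostrophic balance (pressure-gradient force = Coriolis force):
V_g = (1/(fρ)) |∂P/∂n| = 2.96×10⁻³ / (6.62×10⁻⁵ × 1.25) = 35.8 m/s

35.8 m s⁻¹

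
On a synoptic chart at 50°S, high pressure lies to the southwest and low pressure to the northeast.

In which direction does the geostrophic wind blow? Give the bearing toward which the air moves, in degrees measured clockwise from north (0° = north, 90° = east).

315°

The pressure-gradient force points toward the northeast (bearing 045°).
Geostrophic balance: in the Southern Hemisphere the Coriolis force deflects motion to the left, so the geostrophic wind blows 90° to the left of the pressure-gradient force (low pressure on the right).
Rotating 045° by 90° counterclockwise gives 315° — the wind blows toward the northwest.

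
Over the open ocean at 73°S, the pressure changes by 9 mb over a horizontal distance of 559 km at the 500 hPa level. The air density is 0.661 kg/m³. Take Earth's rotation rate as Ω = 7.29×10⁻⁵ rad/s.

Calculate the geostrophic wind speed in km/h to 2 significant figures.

Coriolis parameter at 73°S:
f = 2Ω sin φ = 2 × 7.29×10⁻⁵ × sin 73° = 1.39×10⁻⁴ s⁻¹
Pressure gradient: |∂P/∂n| = 900 Pa / 559000 m = 1.61×10⁻³ Pa/m
Geostrophic balance (pressure-gradient force = Coriolis force):
V_g = (1/(fρ)) |∂P/∂n| = 1.61×10⁻³ / (1.39×10⁻⁴ × 0.661) = 17.5 m/s
Converting: 17.5 m/s × 3.6 = 63 km/h

63 km/h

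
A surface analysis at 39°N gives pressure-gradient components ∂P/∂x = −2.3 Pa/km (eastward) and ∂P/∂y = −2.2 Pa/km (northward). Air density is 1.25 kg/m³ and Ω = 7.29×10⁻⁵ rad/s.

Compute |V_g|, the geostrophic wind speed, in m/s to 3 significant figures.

Coriolis parameter at 39°N:
f = 2Ω sin φ = 2 × 7.29×10⁻⁵ × sin 39° = 9.18×10⁻⁵ s⁻¹
Component geostrophic relations (x east, y north):
u_g = −(1/(fρ)) ∂P/∂y,  v_g = (1/(fρ)) ∂P/∂x
u_g = −(−2.2×10⁻³)/(9.18×10⁻⁵ × 1.25) = 19.2 m/s;  v_g = (−2.3×10⁻³)/(9.18×10⁻⁵ × 1.25) = −20.1 m/s
|V_g| = √(u_g² + v_g²) = 27.8 m/s

27.8 m/s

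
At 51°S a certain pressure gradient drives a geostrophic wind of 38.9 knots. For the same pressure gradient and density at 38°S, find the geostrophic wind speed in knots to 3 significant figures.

With the same pressure gradient and density, V_g ∝ 1/f ∝ 1/sin φ.
V₂ = V₁ · sin φ₁ / sin φ₂ = 38.9 × sin 51° / sin 38°
V₂ = 38.9 × 0.7771/0.6157 = 49.1 knots

49.1 knots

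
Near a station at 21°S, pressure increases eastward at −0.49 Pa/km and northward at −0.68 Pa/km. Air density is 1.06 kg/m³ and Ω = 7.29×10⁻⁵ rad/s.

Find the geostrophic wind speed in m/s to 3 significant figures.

15.1 m/s

Coriolis parameter at 21°S:
f = 2Ω sin φ = 2 × 7.29×10⁻⁵ × sin 21° = 5.23×10⁻⁵ s⁻¹
In the Southern Hemisphere f is negative: f = −5.23×10⁻⁵ s⁻¹.
Component geostrophic relations (x east, y north):
u_g = −(1/(fρ)) ∂P/∂y,  v_g = (1/(fρ)) ∂P/∂x
u_g = −(−0.68×10⁻³)/(−5.23×10⁻⁵ × 1.06) = −12.3 m/s;  v_g = (−0.49×10⁻³)/(−5.23×10⁻⁵ × 1.06) = 8.85 m/s
|V_g| = √(u_g² + v_g²) = 15.1 m/s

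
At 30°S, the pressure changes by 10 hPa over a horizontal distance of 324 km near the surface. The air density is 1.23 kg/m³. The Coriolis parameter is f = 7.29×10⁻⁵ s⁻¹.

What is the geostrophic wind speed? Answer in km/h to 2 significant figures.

120 km/h

Pressure gradient: |∂P/∂n| = 1000 Pa / 324000 m = 3.09×10⁻³ Pa/m
Geostrophic balance (pressure-gradient force = Coriolis force):
V_g = (1/(fρ)) |∂P/∂n| = 3.09×10⁻³ / (7.29×10⁻⁵ × 1.23) = 34.4 m/s
Converting: 34.4 m/s × 3.6 = 120 km/h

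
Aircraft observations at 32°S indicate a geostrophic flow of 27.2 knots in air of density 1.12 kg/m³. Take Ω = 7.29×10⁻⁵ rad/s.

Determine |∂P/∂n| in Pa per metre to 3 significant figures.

Coriolis parameter at 32°S:
f = 2Ω sin φ = 2 × 7.29×10⁻⁵ × sin 32° = 7.73×10⁻⁵ s⁻¹
Wind speed in SI: 27.2 knots = 14.0 m/s
Geostrophic balance rearranged: |∂P/∂n| = f ρ V_g
|∂P/∂n| = 7.73×10⁻⁵ × 1.12 × 14.0 = 1.21×10⁻³ Pa/m

1.21×10⁻³ Pa/m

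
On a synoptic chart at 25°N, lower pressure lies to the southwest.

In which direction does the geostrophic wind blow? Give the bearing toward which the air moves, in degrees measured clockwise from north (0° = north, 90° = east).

315°

The pressure-gradient force points toward the southwest (bearing 225°).
Geostrophic balance: in the Northern Hemisphere the Coriolis force deflects motion to the right, so the geostrophic wind blows 90° to the right of the pressure-gradient force (low pressure on the left).
Rotating 225° by 90° clockwise gives 315° — the wind blows toward the northwest.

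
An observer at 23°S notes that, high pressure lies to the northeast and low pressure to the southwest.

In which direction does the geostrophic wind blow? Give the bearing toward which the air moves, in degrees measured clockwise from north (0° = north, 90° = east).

135°

The pressure-gradient force points toward the southwest (bearing 225°).
Geostrophic balance: in the Southern Hemisphere the Coriolis force deflects motion to the left, so the geostrophic wind blows 90° to the left of the pressure-gradient force (low pressure on the right).
Rotating 225° by 90° counterclockwise gives 135° — the wind blows toward the southeast.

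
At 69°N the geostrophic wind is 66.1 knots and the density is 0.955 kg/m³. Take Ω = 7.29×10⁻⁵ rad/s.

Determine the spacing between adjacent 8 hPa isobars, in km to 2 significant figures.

180 km

Coriolis parameter at 69°N:
f = 2Ω sin φ = 2 × 7.29×10⁻⁵ × sin 69° = 1.36×10⁻⁴ s⁻¹
Wind speed in SI: 66.1 knots = 34.0 m/s
Geostrophic balance rearranged: |∂P/∂n| = f ρ V_g
|∂P/∂n| = 1.36×10⁻⁴ × 0.955 × 34.0 = 4.42×10⁻³ Pa/m
Isobar spacing: Δn = ΔP/|∂P/∂n| = 800 Pa / 4.42×10⁻³ Pa/m = 180983 m ≈ 180 km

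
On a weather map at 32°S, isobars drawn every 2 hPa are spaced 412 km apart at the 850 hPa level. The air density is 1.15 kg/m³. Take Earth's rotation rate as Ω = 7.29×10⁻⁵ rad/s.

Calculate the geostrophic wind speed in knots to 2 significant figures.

11 knots

Coriolis parameter at 32°S:
f = 2Ω sin φ = 2 × 7.29×10⁻⁵ × sin 32° = 7.73×10⁻⁵ s⁻¹
Pressure gradient: |∂P/∂n| = 200 Pa / 412000 m = 4.85×10⁻⁴ Pa/m
Geostrophic balance (pressure-gradient force = Coriolis force):
V_g = (1/(fρ)) |∂P/∂n| = 4.85×10⁻⁴ / (7.73×10⁻⁵ × 1.15) = 5.46 m/s
Converting: 5.46 m/s × 1.944 = 11 knots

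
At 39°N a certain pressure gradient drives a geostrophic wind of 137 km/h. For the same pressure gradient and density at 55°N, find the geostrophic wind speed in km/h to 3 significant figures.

105 km/h

With the same pressure gradient and density, V_g ∝ 1/f ∝ 1/sin φ.
V₂ = V₁ · sin φ₁ / sin φ₂ = 137 × sin 39° / sin 55°
V₂ = 137 × 0.6293/0.8192 = 105 km/h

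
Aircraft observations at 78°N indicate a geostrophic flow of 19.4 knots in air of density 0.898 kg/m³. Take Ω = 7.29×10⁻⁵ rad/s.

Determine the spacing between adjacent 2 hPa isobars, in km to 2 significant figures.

Coriolis parameter at 78°N:
f = 2Ω sin φ = 2 × 7.29×10⁻⁵ × sin 78° = 1.43×10⁻⁴ s⁻¹
Wind speed in SI: 19.4 knots = 9.98 m/s
Geostrophic balance rearranged: |∂P/∂n| = f ρ V_g
|∂P/∂n| = 1.43×10⁻⁴ × 0.898 × 9.98 = 1.28×10⁻³ Pa/m
Isobar spacing: Δn = ΔP/|∂P/∂n| = 200 Pa / 1.28×10⁻³ Pa/m = 156478 m ≈ 160 km

160 km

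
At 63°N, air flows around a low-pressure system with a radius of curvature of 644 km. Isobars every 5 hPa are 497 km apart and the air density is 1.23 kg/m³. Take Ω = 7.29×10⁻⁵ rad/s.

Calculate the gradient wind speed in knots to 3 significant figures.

11.4 knots

Coriolis parameter at 63°N:
f = 2Ω sin φ = 2 × 7.29×10⁻⁵ × sin 63° = 1.30×10⁻⁴ s⁻¹
Pressure gradient: |∂P/∂n| = 500 Pa / 497000 m = 1.01×10⁻³ Pa/m
Geostrophic speed: V_g = |∂P/∂n|/(fρ) = 1.01×10⁻³/(1.30×10⁻⁴ × 1.23) = 6.30 m/s
Around a low, centrifugal force acts outward with Coriolis, so pressure-gradient force balances both:
(1/ρ)|∂P/∂n| = fV + V²/R  →  V² + fR·V − fR·V_g = 0
With fR = 1.30×10⁻⁴ × 644×10³ m = 83.7 m/s:
V = [−fR + √((fR)² + 4 fR V_g)]/2 = [−83.7 + √(83.7² + 4×83.7×6.3)]/2 = 5.88 m/s
Subgeostrophic (V < V_g = 6.3 m/s), as expected around a low.
Converting: 5.88 m/s × 1.944 = 11.4 knots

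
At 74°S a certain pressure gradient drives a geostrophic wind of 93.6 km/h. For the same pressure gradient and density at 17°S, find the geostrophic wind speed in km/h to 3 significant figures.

With the same pressure gradient and density, V_g ∝ 1/f ∝ 1/sin φ.
V₂ = V₁ · sin φ₁ / sin φ₂ = 93.6 × sin 74° / sin 17°
V₂ = 93.6 × 0.9613/0.2924 = 308 km/h

308 km/h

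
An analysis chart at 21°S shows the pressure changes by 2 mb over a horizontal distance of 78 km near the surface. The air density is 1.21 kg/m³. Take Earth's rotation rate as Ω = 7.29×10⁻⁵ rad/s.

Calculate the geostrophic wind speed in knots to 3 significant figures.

78.8 knots

Coriolis parameter at 21°S:
f = 2Ω sin φ = 2 × 7.29×10⁻⁵ × sin 21° = 5.23×10⁻⁵ s⁻¹
Pressure gradient: |∂P/∂n| = 200 Pa / 78000 m = 2.56×10⁻³ Pa/m
Geostrophic balance (pressure-gradient force = Coriolis force):
V_g = (1/(fρ)) |∂P/∂n| = 2.56×10⁻³ / (5.23×10⁻⁵ × 1.21) = 40.6 m/s
Converting: 40.6 m/s × 1.944 = 78.8 knots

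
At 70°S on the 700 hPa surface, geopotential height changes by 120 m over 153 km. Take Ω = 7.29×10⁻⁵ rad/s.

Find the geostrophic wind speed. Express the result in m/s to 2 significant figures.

56 m/s

Coriolis parameter at 70°S:
f = 2Ω sin φ = 2 × 7.29×10⁻⁵ × sin 70° = 1.37×10⁻⁴ s⁻¹
Height gradient: |∂Z/∂n| = 120 m / 153000 m = 7.84×10⁻⁴
On a pressure surface, geostrophic balance gives V_g = (g/f)|∂Z/∂n|:
V_g = 9.81 × 7.84×10⁻⁴ / 1.37×10⁻⁴ = 56.2 m/s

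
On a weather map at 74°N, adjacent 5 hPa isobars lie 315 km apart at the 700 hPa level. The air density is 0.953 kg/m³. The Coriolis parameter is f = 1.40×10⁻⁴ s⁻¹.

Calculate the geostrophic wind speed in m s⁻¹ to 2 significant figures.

Pressure gradient: |∂P/∂n| = 500 Pa / 315000 m = 1.59×10⁻³ Pa/m
Geostrophic balance (pressure-gradient force = Coriolis force):
V_g = (1/(fρ)) |∂P/∂n| = 1.59×10⁻³ / (1.40×10⁻⁴ × 0.953) = 11.9 m/s

12 m s⁻¹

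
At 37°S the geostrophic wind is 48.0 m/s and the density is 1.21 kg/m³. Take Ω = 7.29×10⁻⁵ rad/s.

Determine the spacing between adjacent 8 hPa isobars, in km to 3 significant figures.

Coriolis parameter at 37°S:
f = 2Ω sin φ = 2 × 7.29×10⁻⁵ × sin 37° = 8.77×10⁻⁵ s⁻¹
Geostrophic balance rearranged: |∂P/∂n| = f ρ V_g
|∂P/∂n| = 8.77×10⁻⁵ × 1.21 × 48.0 = 5.10×10⁻³ Pa/m
Isobar spacing: Δn = ΔP/|∂P/∂n| = 800 Pa / 5.10×10⁻³ Pa/m = 156979 m ≈ 157 km

157 km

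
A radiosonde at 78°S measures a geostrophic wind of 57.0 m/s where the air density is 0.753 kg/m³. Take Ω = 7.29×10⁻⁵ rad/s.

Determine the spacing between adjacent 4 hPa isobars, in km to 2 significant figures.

65 km

Coriolis parameter at 78°S:
f = 2Ω sin φ = 2 × 7.29×10⁻⁵ × sin 78° = 1.43×10⁻⁴ s⁻¹
Geostrophic balance rearranged: |∂P/∂n| = f ρ V_g
|∂P/∂n| = 1.43×10⁻⁴ × 0.753 × 57.0 = 6.12×10⁻³ Pa/m
Isobar spacing: Δn = ΔP/|∂P/∂n| = 400 Pa / 6.12×10⁻³ Pa/m = 65347 m ≈ 65 km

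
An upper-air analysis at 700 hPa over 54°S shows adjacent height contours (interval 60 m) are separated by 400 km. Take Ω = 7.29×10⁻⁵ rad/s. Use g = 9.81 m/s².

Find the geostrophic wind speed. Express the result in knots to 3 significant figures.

24.2 knots

Coriolis parameter at 54°S:
f = 2Ω sin φ = 2 × 7.29×10⁻⁵ × sin 54° = 1.18×10⁻⁴ s⁻¹
Height gradient: |∂Z/∂n| = 60 m / 400000 m = 1.50×10⁻⁴
On a pressure surface, geostrophic balance gives V_g = (g/f)|∂Z/∂n|:
V_g = 9.81 × 1.50×10⁻⁴ / 1.18×10⁻⁴ = 12.5 m/s
Converting: 12.5 m/s × 1.944 = 24.2 knots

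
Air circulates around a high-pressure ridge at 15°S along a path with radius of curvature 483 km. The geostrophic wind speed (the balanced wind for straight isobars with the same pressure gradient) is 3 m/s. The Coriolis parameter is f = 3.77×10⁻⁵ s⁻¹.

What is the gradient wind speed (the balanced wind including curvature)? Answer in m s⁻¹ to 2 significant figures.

Around a high, pressure-gradient force acts outward with centrifugal, so Coriolis balances both:
fV = (1/ρ)|∂P/∂n| + V²/R  →  V² − fR·V + fR·V_g = 0
With fR = 3.77×10⁻⁵ × 483×10³ m = 18.2 m/s:
V = [fR − √((fR)² − 4 fR V_g)]/2 = [18.2 − √(18.2² − 4×18.2×3)]/2 = 3.79 m/s
Supergeostrophic (V > V_g = 3 m/s), as expected around a high.

3.8 m s⁻¹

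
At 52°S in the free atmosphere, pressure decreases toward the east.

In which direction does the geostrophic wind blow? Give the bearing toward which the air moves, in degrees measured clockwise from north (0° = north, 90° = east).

000°

The pressure-gradient force points toward the east (bearing 090°).
Geostrophic balance: in the Southern Hemisphere the Coriolis force deflects motion to the left, so the geostrophic wind blows 90° to the left of the pressure-gradient force (low pressure on the right).
Rotating 090° by 90° counterclockwise gives 000° — the wind blows toward the north.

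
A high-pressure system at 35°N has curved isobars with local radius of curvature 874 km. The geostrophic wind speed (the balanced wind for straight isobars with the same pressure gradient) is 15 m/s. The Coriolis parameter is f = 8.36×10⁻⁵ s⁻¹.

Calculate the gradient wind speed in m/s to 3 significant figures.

Around a high, pressure-gradient force acts outward with centrifugal, so Coriolis balances both:
fV = (1/ρ)|∂P/∂n| + V²/R  →  V² − fR·V + fR·V_g = 0
With fR = 8.36×10⁻⁵ × 874×10³ m = 73.1 m/s:
V = [fR − √((fR)² − 4 fR V_g)]/2 = [73.1 − √(73.1² − 4×73.1×15)]/2 = 21.1 m/s
Supergeostrophic (V > V_g = 15 m/s), as expected around a high.

21.1 m/s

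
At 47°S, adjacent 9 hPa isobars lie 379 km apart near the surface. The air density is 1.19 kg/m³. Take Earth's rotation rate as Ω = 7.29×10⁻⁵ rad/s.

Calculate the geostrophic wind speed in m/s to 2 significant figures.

Coriolis parameter at 47°S:
f = 2Ω sin φ = 2 × 7.29×10⁻⁵ × sin 47° = 1.07×10⁻⁴ s⁻¹
Pressure gradient: |∂P/∂n| = 900 Pa / 379000 m = 2.37×10⁻³ Pa/m
Geostrophic balance (pressure-gradient force = Coriolis force):
V_g = (1/(fρ)) |∂P/∂n| = 2.37×10⁻³ / (1.07×10⁻⁴ × 1.19) = 18.7 m/s

19 m/s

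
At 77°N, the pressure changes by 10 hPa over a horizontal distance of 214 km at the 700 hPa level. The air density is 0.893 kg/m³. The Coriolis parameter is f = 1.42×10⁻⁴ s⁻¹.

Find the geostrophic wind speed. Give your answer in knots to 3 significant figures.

Pressure gradient: |∂P/∂n| = 1000 Pa / 214000 m = 4.67×10⁻³ Pa/m
Geostrophic balance (pressure-gradient force = Coriolis force):
V_g = (1/(fρ)) |∂P/∂n| = 4.67×10⁻³ / (1.42×10⁻⁴ × 0.893) = 36.9 m/s
Converting: 36.9 m/s × 1.944 = 71.6 knots

71.6 knots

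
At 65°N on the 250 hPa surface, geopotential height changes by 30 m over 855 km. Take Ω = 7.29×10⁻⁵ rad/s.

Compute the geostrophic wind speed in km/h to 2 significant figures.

9.4 km/h

Coriolis parameter at 65°N:
f = 2Ω sin φ = 2 × 7.29×10⁻⁵ × sin 65° = 1.32×10⁻⁴ s⁻¹
Height gradient: |∂Z/∂n| = 30 m / 855000 m = 3.51×10⁻⁵
On a pressure surface, geostrophic balance gives V_g = (g/f)|∂Z/∂n|:
V_g = 9.81 × 3.51×10⁻⁵ / 1.32×10⁻⁴ = 2.60 m/s
Converting: 2.60 m/s × 3.6 = 9.4 km/h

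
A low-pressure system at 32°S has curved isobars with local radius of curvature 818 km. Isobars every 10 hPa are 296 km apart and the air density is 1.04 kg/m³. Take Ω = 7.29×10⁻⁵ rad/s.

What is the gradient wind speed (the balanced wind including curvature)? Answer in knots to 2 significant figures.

56 knots

Coriolis parameter at 32°S:
f = 2Ω sin φ = 2 × 7.29×10⁻⁵ × sin 32° = 7.73×10⁻⁵ s⁻¹
Pressure gradient: |∂P/∂n| = 1000 Pa / 296000 m = 3.38×10⁻³ Pa/m
Geostrophic speed: V_g = |∂P/∂n|/(fρ) = 3.38×10⁻³/(7.73×10⁻⁵ × 1.04) = 42.0 m/s
Around a low, centrifugal force acts outward with Coriolis, so pressure-gradient force balances both:
(1/ρ)|∂P/∂n| = fV + V²/R  →  V² + fR·V − fR·V_g = 0
With fR = 7.73×10⁻⁵ × 818×10³ m = 63.2 m/s:
V = [−fR + √((fR)² + 4 fR V_g)]/2 = [−63.2 + √(63.2² + 4×63.2×42)]/2 = 28.9 m/s
Subgeostrophic (V < V_g = 42 m/s), as expected around a low.
Converting: 28.9 m/s × 1.944 = 56 knots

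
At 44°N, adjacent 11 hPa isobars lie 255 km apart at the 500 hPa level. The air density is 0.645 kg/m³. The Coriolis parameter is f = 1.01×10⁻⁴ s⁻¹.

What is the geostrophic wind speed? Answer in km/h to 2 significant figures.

240 km/h

Pressure gradient: |∂P/∂n| = 1100 Pa / 255000 m = 4.31×10⁻³ Pa/m
Geostrophic balance (pressure-gradient force = Coriolis force):
V_g = (1/(fρ)) |∂P/∂n| = 4.31×10⁻³ / (1.01×10⁻⁴ × 0.645) = 66.2 m/s
Converting: 66.2 m/s × 3.6 = 240 km/h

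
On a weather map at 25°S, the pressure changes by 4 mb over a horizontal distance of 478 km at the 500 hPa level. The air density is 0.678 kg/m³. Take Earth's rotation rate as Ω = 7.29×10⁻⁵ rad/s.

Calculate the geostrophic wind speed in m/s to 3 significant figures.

20.0 m/s

Coriolis parameter at 25°S:
f = 2Ω sin φ = 2 × 7.29×10⁻⁵ × sin 25° = 6.16×10⁻⁵ s⁻¹
Pressure gradient: |∂P/∂n| = 400 Pa / 478000 m = 8.37×10⁻⁴ Pa/m
Geostrophic balance (pressure-gradient force = Coriolis force):
V_g = (1/(fρ)) |∂P/∂n| = 8.37×10⁻⁴ / (6.16×10⁻⁵ × 0.678) = 20.0 m/s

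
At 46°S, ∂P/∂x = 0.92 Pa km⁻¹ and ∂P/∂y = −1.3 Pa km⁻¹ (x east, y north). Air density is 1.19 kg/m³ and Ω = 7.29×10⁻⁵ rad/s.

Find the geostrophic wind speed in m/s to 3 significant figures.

12.8 m/s

Coriolis parameter at 46°S:
f = 2Ω sin φ = 2 × 7.29×10⁻⁵ × sin 46° = 1.05×10⁻⁴ s⁻¹
In the Southern Hemisphere f is negative: f = −1.05×10⁻⁴ s⁻¹.
Component geostrophic relations (x east, y north):
u_g = −(1/(fρ)) ∂P/∂y,  v_g = (1/(fρ)) ∂P/∂x
u_g = −(−1.3×10⁻³)/(−1.05×10⁻⁴ × 1.19) = −10.4 m/s;  v_g = (0.92×10⁻³)/(−1.05×10⁻⁴ × 1.19) = −7.37 m/s
|V_g| = √(u_g² + v_g²) = 12.8 m/s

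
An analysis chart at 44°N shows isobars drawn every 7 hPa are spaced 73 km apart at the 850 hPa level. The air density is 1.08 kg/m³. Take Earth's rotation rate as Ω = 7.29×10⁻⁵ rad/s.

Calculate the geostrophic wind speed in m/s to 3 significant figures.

87.7 m/s

Coriolis parameter at 44°N:
f = 2Ω sin φ = 2 × 7.29×10⁻⁵ × sin 44° = 1.01×10⁻⁴ s⁻¹
Pressure gradient: |∂P/∂n| = 700 Pa / 73000 m = 9.59×10⁻³ Pa/m
Geostrophic balance (pressure-gradient force = Coriolis force):
V_g = (1/(fρ)) |∂P/∂n| = 9.59×10⁻³ / (1.01×10⁻⁴ × 1.08) = 87.7 m/s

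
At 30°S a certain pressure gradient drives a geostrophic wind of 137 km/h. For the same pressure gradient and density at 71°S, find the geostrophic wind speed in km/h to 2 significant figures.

With the same pressure gradient and density, V_g ∝ 1/f ∝ 1/sin φ.
V₂ = V₁ · sin φ₁ / sin φ₂ = 137 × sin 30° / sin 71°
V₂ = 137 × 0.5000/0.9455 = 72 km/h

72 km/h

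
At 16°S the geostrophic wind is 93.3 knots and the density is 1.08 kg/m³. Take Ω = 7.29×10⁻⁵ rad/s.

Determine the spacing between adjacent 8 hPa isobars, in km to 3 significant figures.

Coriolis parameter at 16°S:
f = 2Ω sin φ = 2 × 7.29×10⁻⁵ × sin 16° = 4.02×10⁻⁵ s⁻¹
Wind speed in SI: 93.3 knots = 48.0 m/s
Geostrophic balance rearranged: |∂P/∂n| = f ρ V_g
|∂P/∂n| = 4.02×10⁻⁵ × 1.08 × 48.0 = 2.08×10⁻³ Pa/m
Isobar spacing: Δn = ΔP/|∂P/∂n| = 800 Pa / 2.08×10⁻³ Pa/m = 384017 m ≈ 384 km

384 km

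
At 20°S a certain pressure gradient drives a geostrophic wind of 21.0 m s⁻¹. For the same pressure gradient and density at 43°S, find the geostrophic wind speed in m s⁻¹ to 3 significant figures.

With the same pressure gradient and density, V_g ∝ 1/f ∝ 1/sin φ.
V₂ = V₁ · sin φ₁ / sin φ₂ = 21.0 × sin 20° / sin 43°
V₂ = 21.0 × 0.3420/0.6820 = 10.5 m s⁻¹

10.5 m s⁻¹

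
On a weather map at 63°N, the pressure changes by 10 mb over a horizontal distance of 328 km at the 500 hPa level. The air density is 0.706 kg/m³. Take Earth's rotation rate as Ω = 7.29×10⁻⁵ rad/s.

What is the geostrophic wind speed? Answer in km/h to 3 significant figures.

120 km/h

Coriolis parameter at 63°N:
f = 2Ω sin φ = 2 × 7.29×10⁻⁵ × sin 63° = 1.30×10⁻⁴ s⁻¹
Pressure gradient: |∂P/∂n| = 1000 Pa / 328000 m = 3.05×10⁻³ Pa/m
Geostrophic balance (pressure-gradient force = Coriolis force):
V_g = (1/(fρ)) |∂P/∂n| = 3.05×10⁻³ / (1.30×10⁻⁴ × 0.706) = 33.2 m/s
Converting: 33.2 m/s × 3.6 = 120 km/h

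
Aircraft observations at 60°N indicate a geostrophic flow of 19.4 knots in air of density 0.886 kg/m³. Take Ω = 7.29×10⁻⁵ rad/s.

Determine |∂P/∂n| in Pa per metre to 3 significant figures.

1.12×10⁻³ Pa/m

Coriolis parameter at 60°N:
f = 2Ω sin φ = 2 × 7.29×10⁻⁵ × sin 60° = 1.26×10⁻⁴ s⁻¹
Wind speed in SI: 19.4 knots = 9.98 m/s
Geostrophic balance rearranged: |∂P/∂n| = f ρ V_g
|∂P/∂n| = 1.26×10⁻⁴ × 0.886 × 9.98 = 1.12×10⁻³ Pa/m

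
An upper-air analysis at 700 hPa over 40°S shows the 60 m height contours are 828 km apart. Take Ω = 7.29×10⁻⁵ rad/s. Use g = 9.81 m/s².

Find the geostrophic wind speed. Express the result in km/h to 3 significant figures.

Coriolis parameter at 40°S:
f = 2Ω sin φ = 2 × 7.29×10⁻⁵ × sin 40° = 9.37×10⁻⁵ s⁻¹
Height gradient: |∂Z/∂n| = 60 m / 828000 m = 7.25×10⁻⁵
On a pressure surface, geostrophic balance gives V_g = (g/f)|∂Z/∂n|:
V_g = 9.81 × 7.25×10⁻⁵ / 9.37×10⁻⁵ = 7.59 m/s
Converting: 7.59 m/s × 3.6 = 27.3 km/h

27.3 km/h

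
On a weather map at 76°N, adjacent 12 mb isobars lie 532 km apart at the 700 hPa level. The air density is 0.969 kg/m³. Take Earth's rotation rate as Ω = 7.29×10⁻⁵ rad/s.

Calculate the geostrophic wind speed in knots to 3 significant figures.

32.0 knots

Coriolis parameter at 76°N:
f = 2Ω sin φ = 2 × 7.29×10⁻⁵ × sin 76° = 1.41×10⁻⁴ s⁻¹
Pressure gradient: |∂P/∂n| = 1200 Pa / 532000 m = 2.26×10⁻³ Pa/m
Geostrophic balance (pressure-gradient force = Coriolis force):
V_g = (1/(fρ)) |∂P/∂n| = 2.26×10⁻³ / (1.41×10⁻⁴ × 0.969) = 16.5 m/s
Converting: 16.5 m/s × 1.944 = 32.0 knots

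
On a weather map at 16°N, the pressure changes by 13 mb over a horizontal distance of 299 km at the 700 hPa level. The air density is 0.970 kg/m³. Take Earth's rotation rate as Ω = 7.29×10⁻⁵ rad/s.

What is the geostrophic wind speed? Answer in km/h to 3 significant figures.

402 km/h

Coriolis parameter at 16°N:
f = 2Ω sin φ = 2 × 7.29×10⁻⁵ × sin 16° = 4.02×10⁻⁵ s⁻¹
Pressure gradient: |∂P/∂n| = 1300 Pa / 299000 m = 4.35×10⁻³ Pa/m
Geostrophic balance (pressure-gradient force = Coriolis force):
V_g = (1/(fρ)) |∂P/∂n| = 4.35×10⁻³ / (4.02×10⁻⁵ × 0.970) = 112 m/s
Converting: 112 m/s × 3.6 = 402 km/h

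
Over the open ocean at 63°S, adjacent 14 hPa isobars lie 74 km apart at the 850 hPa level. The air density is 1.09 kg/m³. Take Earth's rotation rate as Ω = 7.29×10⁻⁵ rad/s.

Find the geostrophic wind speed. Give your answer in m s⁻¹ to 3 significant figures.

Coriolis parameter at 63°S:
f = 2Ω sin φ = 2 × 7.29×10⁻⁵ × sin 63° = 1.30×10⁻⁴ s⁻¹
Pressure gradient: |∂P/∂n| = 1400 Pa / 74000 m = 1.89×10⁻² Pa/m
Geostrophic balance (pressure-gradient force = Coriolis force):
V_g = (1/(fρ)) |∂P/∂n| = 1.89×10⁻² / (1.30×10⁻⁴ × 1.09) = 134 m/s

134 m s⁻¹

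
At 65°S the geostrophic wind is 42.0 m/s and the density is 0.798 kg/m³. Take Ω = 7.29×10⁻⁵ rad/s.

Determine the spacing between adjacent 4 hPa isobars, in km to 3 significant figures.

Coriolis parameter at 65°S:
f = 2Ω sin φ = 2 × 7.29×10⁻⁵ × sin 65° = 1.32×10⁻⁴ s⁻¹
Geostrophic balance rearranged: |∂P/∂n| = f ρ V_g
|∂P/∂n| = 1.32×10⁻⁴ × 0.798 × 42.0 = 4.43×10⁻³ Pa/m
Isobar spacing: Δn = ΔP/|∂P/∂n| = 400 Pa / 4.43×10⁻³ Pa/m = 90318 m ≈ 90.3 km

90.3 km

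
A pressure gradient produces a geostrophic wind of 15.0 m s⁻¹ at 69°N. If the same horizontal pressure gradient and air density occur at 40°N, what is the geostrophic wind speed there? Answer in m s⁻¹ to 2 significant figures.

With the same pressure gradient and density, V_g ∝ 1/f ∝ 1/sin φ.
V₂ = V₁ · sin φ₁ / sin φ₂ = 15.0 × sin 69° / sin 40°
V₂ = 15.0 × 0.9336/0.6428 = 22 m s⁻¹

22 m s⁻¹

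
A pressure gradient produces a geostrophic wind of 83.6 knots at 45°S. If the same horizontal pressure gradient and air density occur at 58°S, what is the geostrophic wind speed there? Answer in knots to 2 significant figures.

With the same pressure gradient and density, V_g ∝ 1/f ∝ 1/sin φ.
V₂ = V₁ · sin φ₁ / sin φ₂ = 83.6 × sin 45° / sin 58°
V₂ = 83.6 × 0.7071/0.8480 = 70 knots

70 knots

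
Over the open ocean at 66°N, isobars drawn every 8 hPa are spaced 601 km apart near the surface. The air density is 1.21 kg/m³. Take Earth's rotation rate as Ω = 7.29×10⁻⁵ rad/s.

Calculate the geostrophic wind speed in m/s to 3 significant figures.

Coriolis parameter at 66°N:
f = 2Ω sin φ = 2 × 7.29×10⁻⁵ × sin 66° = 1.33×10⁻⁴ s⁻¹
Pressure gradient: |∂P/∂n| = 800 Pa / 601000 m = 1.33×10⁻³ Pa/m
Geostrophic balance (pressure-gradient force = Coriolis force):
V_g = (1/(fρ)) |∂P/∂n| = 1.33×10⁻³ / (1.33×10⁻⁴ × 1.21) = 8.26 m/s

8.26 m/s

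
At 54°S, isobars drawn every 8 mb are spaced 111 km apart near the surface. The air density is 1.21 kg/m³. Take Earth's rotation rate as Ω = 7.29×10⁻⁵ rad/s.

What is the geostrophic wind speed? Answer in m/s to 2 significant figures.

Coriolis parameter at 54°S:
f = 2Ω sin φ = 2 × 7.29×10⁻⁵ × sin 54° = 1.18×10⁻⁴ s⁻¹
Pressure gradient: |∂P/∂n| = 800 Pa / 111000 m = 7.21×10⁻³ Pa/m
Geostrophic balance (pressure-gradient force = Coriolis force):
V_g = (1/(fρ)) |∂P/∂n| = 7.21×10⁻³ / (1.18×10⁻⁴ × 1.21) = 50.5 m/s

50 m/s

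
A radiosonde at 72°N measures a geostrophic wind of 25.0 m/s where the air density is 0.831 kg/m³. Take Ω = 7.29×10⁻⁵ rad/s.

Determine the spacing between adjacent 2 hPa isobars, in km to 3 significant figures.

Coriolis parameter at 72°N:
f = 2Ω sin φ = 2 × 7.29×10⁻⁵ × sin 72° = 1.39×10⁻⁴ s⁻¹
Geostrophic balance rearranged: |∂P/∂n| = f ρ V_g
|∂P/∂n| = 1.39×10⁻⁴ × 0.831 × 25.0 = 2.88×10⁻³ Pa/m
Isobar spacing: Δn = ΔP/|∂P/∂n| = 200 Pa / 2.88×10⁻³ Pa/m = 69426 m ≈ 69.4 km

69.4 km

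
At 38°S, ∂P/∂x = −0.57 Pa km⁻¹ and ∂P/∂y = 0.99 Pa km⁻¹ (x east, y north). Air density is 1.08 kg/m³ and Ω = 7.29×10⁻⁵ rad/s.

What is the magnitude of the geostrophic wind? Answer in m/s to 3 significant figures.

11.8 m/s

Coriolis parameter at 38°S:
f = 2Ω sin φ = 2 × 7.29×10⁻⁵ × sin 38° = 8.98×10⁻⁵ s⁻¹
In the Southern Hemisphere f is negative: f = −8.98×10⁻⁵ s⁻¹.
Component geostrophic relations (x east, y north):
u_g = −(1/(fρ)) ∂P/∂y,  v_g = (1/(fρ)) ∂P/∂x
u_g = −(0.99×10⁻³)/(−8.98×10⁻⁵ × 1.08) = 10.2 m/s;  v_g = (−0.57×10⁻³)/(−8.98×10⁻⁵ × 1.08) = 5.88 m/s
|V_g| = √(u_g² + v_g²) = 11.8 m/s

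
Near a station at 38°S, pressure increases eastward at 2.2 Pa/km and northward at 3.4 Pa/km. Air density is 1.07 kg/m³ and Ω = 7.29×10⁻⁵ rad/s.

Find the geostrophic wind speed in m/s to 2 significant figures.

Coriolis parameter at 38°S:
f = 2Ω sin φ = 2 × 7.29×10⁻⁵ × sin 38° = 8.98×10⁻⁵ s⁻¹
In the Southern Hemisphere f is negative: f = −8.98×10⁻⁵ s⁻¹.
Component geostrophic relations (x east, y north):
u_g = −(1/(fρ)) ∂P/∂y,  v_g = (1/(fρ)) ∂P/∂x
u_g = −(3.4×10⁻³)/(−8.98×10⁻⁵ × 1.07) = 35.4 m/s;  v_g = (2.2×10⁻³)/(−8.98×10⁻⁵ × 1.07) = −22.9 m/s
|V_g| = √(u_g² + v_g²) = 42.2 m/s

42 m/s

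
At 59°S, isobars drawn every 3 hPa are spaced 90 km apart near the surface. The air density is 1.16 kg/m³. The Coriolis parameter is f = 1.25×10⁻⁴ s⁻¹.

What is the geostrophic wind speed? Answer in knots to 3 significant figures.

Pressure gradient: |∂P/∂n| = 300 Pa / 90000 m = 3.33×10⁻³ Pa/m
Geostrophic balance (pressure-gradient force = Coriolis force):
V_g = (1/(fρ)) |∂P/∂n| = 3.33×10⁻³ / (1.25×10⁻⁴ × 1.16) = 23.0 m/s
Converting: 23.0 m/s × 1.944 = 44.7 knots

44.7 knots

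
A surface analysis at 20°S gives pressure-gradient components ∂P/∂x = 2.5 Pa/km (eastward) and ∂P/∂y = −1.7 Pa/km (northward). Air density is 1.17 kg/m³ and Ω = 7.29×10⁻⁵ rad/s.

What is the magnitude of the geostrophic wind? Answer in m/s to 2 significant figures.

Coriolis parameter at 20°S:
f = 2Ω sin φ = 2 × 7.29×10⁻⁵ × sin 20° = 4.99×10⁻⁵ s⁻¹
In the Southern Hemisphere f is negative: f = −4.99×10⁻⁵ s⁻¹.
Component geostrophic relations (x east, y north):
u_g = −(1/(fρ)) ∂P/∂y,  v_g = (1/(fρ)) ∂P/∂x
u_g = −(−1.7×10⁻³)/(−4.99×10⁻⁵ × 1.17) = −29.1 m/s;  v_g = (2.5×10⁻³)/(−4.99×10⁻⁵ × 1.17) = −42.8 m/s
|V_g| = √(u_g² + v_g²) = 51.8 m/s

52 m/s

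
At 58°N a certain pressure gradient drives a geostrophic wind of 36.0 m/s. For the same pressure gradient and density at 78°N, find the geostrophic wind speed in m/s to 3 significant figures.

31.2 m/s

With the same pressure gradient and density, V_g ∝ 1/f ∝ 1/sin φ.
V₂ = V₁ · sin φ₁ / sin φ₂ = 36.0 × sin 58° / sin 78°
V₂ = 36.0 × 0.8480/0.9781 = 31.2 m/s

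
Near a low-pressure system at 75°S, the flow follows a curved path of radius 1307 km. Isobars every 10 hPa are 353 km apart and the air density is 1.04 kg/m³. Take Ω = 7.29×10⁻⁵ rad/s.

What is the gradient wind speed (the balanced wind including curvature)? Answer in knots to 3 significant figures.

34.3 knots

Coriolis parameter at 75°S:
f = 2Ω sin φ = 2 × 7.29×10⁻⁵ × sin 75° = 1.41×10⁻⁴ s⁻¹
Pressure gradient: |∂P/∂n| = 1000 Pa / 353000 m = 2.83×10⁻³ Pa/m
Geostrophic speed: V_g = |∂P/∂n|/(fρ) = 2.83×10⁻³/(1.41×10⁻⁴ × 1.04) = 19.3 m/s
Around a low, centrifugal force acts outward with Coriolis, so pressure-gradient force balances both:
(1/ρ)|∂P/∂n| = fV + V²/R  →  V² + fR·V − fR·V_g = 0
With fR = 1.41×10⁻⁴ × 1307×10³ m = 184 m/s:
V = [−fR + √((fR)² + 4 fR V_g)]/2 = [−184 + √(184² + 4×184×19.3)]/2 = 17.6 m/s
Subgeostrophic (V < V_g = 19.3 m/s), as expected around a low.
Converting: 17.6 m/s × 1.944 = 34.3 knots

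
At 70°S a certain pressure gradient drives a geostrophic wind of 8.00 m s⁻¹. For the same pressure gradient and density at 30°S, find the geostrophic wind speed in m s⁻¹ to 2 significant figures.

15 m s⁻¹

With the same pressure gradient and density, V_g ∝ 1/f ∝ 1/sin φ.
V₂ = V₁ · sin φ₁ / sin φ₂ = 8.00 × sin 70° / sin 30°
V₂ = 8.00 × 0.9397/0.5000 = 15 m s⁻¹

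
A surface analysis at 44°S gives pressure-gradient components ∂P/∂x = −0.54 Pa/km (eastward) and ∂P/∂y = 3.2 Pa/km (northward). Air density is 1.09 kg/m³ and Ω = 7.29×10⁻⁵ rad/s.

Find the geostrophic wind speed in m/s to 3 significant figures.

29.4 m/s

Coriolis parameter at 44°S:
f = 2Ω sin φ = 2 × 7.29×10⁻⁵ × sin 44° = 1.01×10⁻⁴ s⁻¹
In the Southern Hemisphere f is negative: f = −1.01×10⁻⁴ s⁻¹.
Component geostrophic relations (x east, y north):
u_g = −(1/(fρ)) ∂P/∂y,  v_g = (1/(fρ)) ∂P/∂x
u_g = −(3.2×10⁻³)/(−1.01×10⁻⁴ × 1.09) = 29.0 m/s;  v_g = (−0.54×10⁻³)/(−1.01×10⁻⁴ × 1.09) = 4.89 m/s
|V_g| = √(u_g² + v_g²) = 29.4 m/s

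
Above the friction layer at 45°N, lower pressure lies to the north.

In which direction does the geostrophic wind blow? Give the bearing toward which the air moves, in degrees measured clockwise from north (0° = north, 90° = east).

The pressure-gradient force points toward the north (bearing 000°).
Geostrophic balance: in the Northern Hemisphere the Coriolis force deflects motion to the right, so the geostrophic wind blows 90° to the right of the pressure-gradient force (low pressure on the left).
Rotating 000° by 90° clockwise gives 090° — the wind blows toward the east.

090°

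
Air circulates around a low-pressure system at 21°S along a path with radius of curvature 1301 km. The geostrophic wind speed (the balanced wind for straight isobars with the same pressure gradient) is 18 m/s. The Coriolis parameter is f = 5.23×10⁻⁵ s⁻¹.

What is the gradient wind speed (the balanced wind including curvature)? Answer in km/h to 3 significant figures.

Around a low, centrifugal force acts outward with Coriolis, so pressure-gradient force balances both:
(1/ρ)|∂P/∂n| = fV + V²/R  →  V² + fR·V − fR·V_g = 0
With fR = 5.23×10⁻⁵ × 1301×10³ m = 68.0 m/s:
V = [−fR + √((fR)² + 4 fR V_g)]/2 = [−68.0 + √(68.0² + 4×68.0×18)]/2 = 14.8 m/s
Subgeostrophic (V < V_g = 18 m/s), as expected around a low.
Converting: 14.8 m/s × 3.6 = 53.2 km/h

53.2 km/h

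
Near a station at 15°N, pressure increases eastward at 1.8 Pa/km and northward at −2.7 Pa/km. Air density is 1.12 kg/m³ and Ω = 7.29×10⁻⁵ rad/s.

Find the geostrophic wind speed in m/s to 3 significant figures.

Coriolis parameter at 15°N:
f = 2Ω sin φ = 2 × 7.29×10⁻⁵ × sin 15° = 3.77×10⁻⁵ s⁻¹
Component geostrophic relations (x east, y north):
u_g = −(1/(fρ)) ∂P/∂y,  v_g = (1/(fρ)) ∂P/∂x
u_g = −(−2.7×10⁻³)/(3.77×10⁻⁵ × 1.12) = 63.9 m/s;  v_g = (1.8×10⁻³)/(3.77×10⁻⁵ × 1.12) = 42.6 m/s
|V_g| = √(u_g² + v_g²) = 76.8 m/s

76.8 m/s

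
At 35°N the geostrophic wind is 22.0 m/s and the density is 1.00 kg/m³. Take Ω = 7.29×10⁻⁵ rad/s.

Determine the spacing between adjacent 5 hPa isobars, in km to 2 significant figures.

270 km

Coriolis parameter at 35°N:
f = 2Ω sin φ = 2 × 7.29×10⁻⁵ × sin 35° = 8.36×10⁻⁵ s⁻¹
Geostrophic balance rearranged: |∂P/∂n| = f ρ V_g
|∂P/∂n| = 8.36×10⁻⁵ × 1.00 × 22.0 = 1.84×10⁻³ Pa/m
Isobar spacing: Δn = ΔP/|∂P/∂n| = 500 Pa / 1.84×10⁻³ Pa/m = 271768 m ≈ 270 km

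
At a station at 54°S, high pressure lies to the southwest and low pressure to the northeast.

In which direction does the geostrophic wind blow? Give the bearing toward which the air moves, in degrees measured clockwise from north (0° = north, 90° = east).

The pressure-gradient force points toward the northeast (bearing 045°).
Geostrophic balance: in the Southern Hemisphere the Coriolis force deflects motion to the left, so the geostrophic wind blows 90° to the left of the pressure-gradient force (low pressure on the right).
Rotating 045° by 90° counterclockwise gives 315° — the wind blows toward the northwest.

315°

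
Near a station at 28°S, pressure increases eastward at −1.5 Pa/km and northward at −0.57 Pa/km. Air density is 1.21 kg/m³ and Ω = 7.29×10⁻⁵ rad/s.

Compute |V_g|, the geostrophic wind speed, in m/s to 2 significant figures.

Coriolis parameter at 28°S:
f = 2Ω sin φ = 2 × 7.29×10⁻⁵ × sin 28° = 6.84×10⁻⁵ s⁻¹
In the Southern Hemisphere f is negative: f = −6.84×10⁻⁵ s⁻¹.
Component geostrophic relations (x east, y north):
u_g = −(1/(fρ)) ∂P/∂y,  v_g = (1/(fρ)) ∂P/∂x
u_g = −(−0.57×10⁻³)/(−6.84×10⁻⁵ × 1.21) = −6.88 m/s;  v_g = (−1.5×10⁻³)/(−6.84×10⁻⁵ × 1.21) = 18.1 m/s
|V_g| = √(u_g² + v_g²) = 19.4 m/s

19 m/s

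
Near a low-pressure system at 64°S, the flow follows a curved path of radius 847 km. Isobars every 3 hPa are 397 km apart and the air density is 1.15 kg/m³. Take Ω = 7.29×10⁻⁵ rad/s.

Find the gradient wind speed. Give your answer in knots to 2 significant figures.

9.3 knots

Coriolis parameter at 64°S:
f = 2Ω sin φ = 2 × 7.29×10⁻⁵ × sin 64° = 1.31×10⁻⁴ s⁻¹
Pressure gradient: |∂P/∂n| = 300 Pa / 397000 m = 7.56×10⁻⁴ Pa/m
Geostrophic speed: V_g = |∂P/∂n|/(fρ) = 7.56×10⁻⁴/(1.31×10⁻⁴ × 1.15) = 5.01 m/s
Around a low, centrifugal force acts outward with Coriolis, so pressure-gradient force balances both:
(1/ρ)|∂P/∂n| = fV + V²/R  →  V² + fR·V − fR·V_g = 0
With fR = 1.31×10⁻⁴ × 847×10³ m = 111 m/s:
V = [−fR + √((fR)² + 4 fR V_g)]/2 = [−111 + √(111² + 4×111×5.01)]/2 = 4.81 m/s
Subgeostrophic (V < V_g = 5.01 m/s), as expected around a low.
Converting: 4.81 m/s × 1.944 = 9.3 knots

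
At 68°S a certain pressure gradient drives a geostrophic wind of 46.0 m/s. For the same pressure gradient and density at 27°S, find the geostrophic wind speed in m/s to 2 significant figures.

With the same pressure gradient and density, V_g ∝ 1/f ∝ 1/sin φ.
V₂ = V₁ · sin φ₁ / sin φ₂ = 46.0 × sin 68° / sin 27°
V₂ = 46.0 × 0.9272/0.4540 = 94 m/s

94 m/s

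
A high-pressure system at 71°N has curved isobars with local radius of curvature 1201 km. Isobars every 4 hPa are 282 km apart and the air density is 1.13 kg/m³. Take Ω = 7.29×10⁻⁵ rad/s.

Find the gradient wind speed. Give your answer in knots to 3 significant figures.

18.8 knots

Coriolis parameter at 71°N:
f = 2Ω sin φ = 2 × 7.29×10⁻⁵ × sin 71° = 1.38×10⁻⁴ s⁻¹
Pressure gradient: |∂P/∂n| = 400 Pa / 282000 m = 1.42×10⁻³ Pa/m
Geostrophic speed: V_g = |∂P/∂n|/(fρ) = 1.42×10⁻³/(1.38×10⁻⁴ × 1.13) = 9.11 m/s
Around a high, pressure-gradient force acts outward with centrifugal, so Coriolis balances both:
fV = (1/ρ)|∂P/∂n| + V²/R  →  V² − fR·V + fR·V_g = 0
With fR = 1.38×10⁻⁴ × 1201×10³ m = 166 m/s:
V = [fR − √((fR)² − 4 fR V_g)]/2 = [166 − √(166² − 4×166×9.11)]/2 = 9.67 m/s
Supergeostrophic (V > V_g = 9.11 m/s), as expected around a high.
Converting: 9.67 m/s × 1.944 = 18.8 knots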